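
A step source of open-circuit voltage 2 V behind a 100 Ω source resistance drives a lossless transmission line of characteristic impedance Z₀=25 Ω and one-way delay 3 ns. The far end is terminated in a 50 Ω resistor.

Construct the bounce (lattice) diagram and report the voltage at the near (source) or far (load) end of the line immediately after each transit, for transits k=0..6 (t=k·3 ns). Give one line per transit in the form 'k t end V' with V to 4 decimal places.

Γ_L=0.333333, Γ_S=0.600000; launch V₁=2·25/125=0.400000
k=0 src: V=0.4000
k=1 load: inc=0.400000, refl=0.400000·0.333333=0.1333; V=0.000000+0.400000+0.133333=0.5333
k=2 src: inc=0.133333, refl=0.133333·0.600000=0.0800; V=0.400000+0.133333+0.080000=0.6133
k=3 load: inc=0.080000, refl=0.080000·0.333333=0.0267; V=0.533333+0.080000+0.026667=0.6400
k=4 src: inc=0.026667, refl=0.026667·0.600000=0.0160; V=0.613333+0.026667+0.016000=0.6560
k=5 load: inc=0.016000, refl=0.016000·0.333333=0.0053; V=0.640000+0.016000+0.005333=0.6613
k=6 src: inc=0.005333, refl=0.005333·0.600000=0.0032; V=0.656000+0.005333+0.003200=0.6645

0 0 source 0.4000
1 3 load 0.5333
2 6 source 0.6133
3 9 load 0.6400
4 12 source 0.6560
5 15 load 0.6613
6 18 source 0.6645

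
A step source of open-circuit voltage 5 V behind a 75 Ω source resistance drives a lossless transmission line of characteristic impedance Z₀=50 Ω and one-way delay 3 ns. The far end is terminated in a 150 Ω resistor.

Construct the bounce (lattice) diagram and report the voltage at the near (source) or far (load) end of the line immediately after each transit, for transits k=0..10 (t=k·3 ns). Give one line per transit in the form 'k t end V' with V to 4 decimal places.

Γ_L=0.500000, Γ_S=0.200000; launch V₁=5·50/125=2.000000
k=0 src: V=2.0000
k=1 load: inc=2.000000, refl=2.000000·0.500000=1.0000; V=0.000000+2.000000+1.000000=3.0000
k=2 src: inc=1.000000, refl=1.000000·0.200000=0.2000; V=2.000000+1.000000+0.200000=3.2000
k=3 load: inc=0.200000, refl=0.200000·0.500000=0.1000; V=3.000000+0.200000+0.100000=3.3000
k=4 src: inc=0.100000, refl=0.100000·0.200000=0.0200; V=3.200000+0.100000+0.020000=3.3200
k=5 load: inc=0.020000, refl=0.020000·0.500000=0.0100; V=3.300000+0.020000+0.010000=3.3300
k=6 src: inc=0.010000, refl=0.010000·0.200000=0.0020; V=3.320000+0.010000+0.002000=3.3320
k=7 load: inc=0.002000, refl=0.002000·0.500000=0.0010; V=3.330000+0.002000+0.001000=3.3330
k=8 src: inc=0.001000, refl=0.001000·0.200000=0.0002; V=3.332000+0.001000+0.000200=3.3332
k=9 load: inc=0.000200, refl=0.000200·0.500000=0.0001; V=3.333000+0.000200+0.000100=3.3333
k=10 src: inc=0.000100, refl=0.000100·0.200000=0.0000; V=3.333200+0.000100+0.000020=3.3333

0 0 source 2.0000
1 3 load 3.0000
2 6 source 3.2000
3 9 load 3.3000
4 12 source 3.3200
5 15 load 3.3300
6 18 source 3.3320
7 21 load 3.3330
8 24 source 3.3332
9 27 load 3.3333
10 30 source 3.3333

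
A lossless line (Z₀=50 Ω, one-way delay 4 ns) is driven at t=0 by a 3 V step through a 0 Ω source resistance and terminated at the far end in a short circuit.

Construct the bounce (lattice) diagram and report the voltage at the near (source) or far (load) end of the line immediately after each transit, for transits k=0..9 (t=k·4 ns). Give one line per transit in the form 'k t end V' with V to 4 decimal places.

Γ_L=-1.000000, Γ_S=-1.000000; launch V₁=3·50/50=3.000000
k=0 src: V=3.0000
k=1 load: inc=3.000000, refl=3.000000·-1.000000=-3.0000; V=0.000000+3.000000+-3.000000=0.0000
k=2 src: inc=-3.000000, refl=-3.000000·-1.000000=3.0000; V=3.000000+-3.000000+3.000000=3.0000
k=3 load: inc=3.000000, refl=3.000000·-1.000000=-3.0000; V=0.000000+3.000000+-3.000000=0.0000
k=4 src: inc=-3.000000, refl=-3.000000·-1.000000=3.0000; V=3.000000+-3.000000+3.000000=3.0000
k=5 load: inc=3.000000, refl=3.000000·-1.000000=-3.0000; V=0.000000+3.000000+-3.000000=0.0000
k=6 src: inc=-3.000000, refl=-3.000000·-1.000000=3.0000; V=3.000000+-3.000000+3.000000=3.0000
k=7 load: inc=3.000000, refl=3.000000·-1.000000=-3.0000; V=0.000000+3.000000+-3.000000=0.0000
k=8 src: inc=-3.000000, refl=-3.000000·-1.000000=3.0000; V=3.000000+-3.000000+3.000000=3.0000
k=9 load: inc=3.000000, refl=3.000000·-1.000000=-3.0000; V=0.000000+3.000000+-3.000000=0.0000

0 0 source 3.0000
1 4 load 0.0000
2 8 source 3.0000
3 12 load 0.0000
4 16 source 3.0000
5 20 load 0.0000
6 24 source 3.0000
7 28 load 0.0000
8 32 source 3.0000
9 36 load 0.0000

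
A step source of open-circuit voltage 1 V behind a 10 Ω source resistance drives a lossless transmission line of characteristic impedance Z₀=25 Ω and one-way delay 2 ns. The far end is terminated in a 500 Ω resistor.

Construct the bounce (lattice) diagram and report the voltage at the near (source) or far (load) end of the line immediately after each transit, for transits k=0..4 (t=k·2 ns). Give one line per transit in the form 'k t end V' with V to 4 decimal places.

0 0 source 0.7143
1 2 load 1.3605
2 4 source 1.0836
3 6 load 0.8330
4 8 source 0.9404

Γ_L=0.904762, Γ_S=-0.428571; launch V₁=1·25/35=0.714286
k=0 src: V=0.7143
k=1 load: inc=0.714286, refl=0.714286·0.904762=0.6463; V=0.000000+0.714286+0.646259=1.3605
k=2 src: inc=0.646259, refl=0.646259·-0.428571=-0.2770; V=0.714286+0.646259+-0.276968=1.0836
k=3 load: inc=-0.276968, refl=-0.276968·0.904762=-0.2506; V=1.360544+-0.276968+-0.250590=0.8330
k=4 src: inc=-0.250590, refl=-0.250590·-0.428571=0.1074; V=1.083576+-0.250590+0.107396=0.9404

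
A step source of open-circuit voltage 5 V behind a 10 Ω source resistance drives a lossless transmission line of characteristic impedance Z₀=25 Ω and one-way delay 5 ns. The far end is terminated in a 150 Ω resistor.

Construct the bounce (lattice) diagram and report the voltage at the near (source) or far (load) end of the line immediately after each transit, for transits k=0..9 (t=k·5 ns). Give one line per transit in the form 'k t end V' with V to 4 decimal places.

0 0 source 3.5714
1 5 load 6.1224
2 10 source 5.0292
3 15 load 4.2482
4 20 source 4.5829
5 25 load 4.8220
6 30 source 4.7195
7 35 load 4.6463
8 40 source 4.6777
9 45 load 4.7001

Γ_L=0.714286, Γ_S=-0.428571; launch V₁=5·25/35=3.571429
k=0 src: V=3.5714
k=1 load: inc=3.571429, refl=3.571429·0.714286=2.5510; V=0.000000+3.571429+2.551020=6.1224
k=2 src: inc=2.551020, refl=2.551020·-0.428571=-1.0933; V=3.571429+2.551020+-1.093294=5.0292
k=3 load: inc=-1.093294, refl=-1.093294·0.714286=-0.7809; V=6.122449+-1.093294+-0.780925=4.2482
k=4 src: inc=-0.780925, refl=-0.780925·-0.428571=0.3347; V=5.029155+-0.780925+0.334682=4.5829
k=5 load: inc=0.334682, refl=0.334682·0.714286=0.2391; V=4.248230+0.334682+0.239059=4.8220
k=6 src: inc=0.239059, refl=0.239059·-0.428571=-0.1025; V=4.582912+0.239059+-0.102454=4.7195
k=7 load: inc=-0.102454, refl=-0.102454·0.714286=-0.0732; V=4.821970+-0.102454+-0.073181=4.6463
k=8 src: inc=-0.073181, refl=-0.073181·-0.428571=0.0314; V=4.719517+-0.073181+0.031363=4.6777
k=9 load: inc=0.031363, refl=0.031363·0.714286=0.0224; V=4.646336+0.031363+0.022402=4.7001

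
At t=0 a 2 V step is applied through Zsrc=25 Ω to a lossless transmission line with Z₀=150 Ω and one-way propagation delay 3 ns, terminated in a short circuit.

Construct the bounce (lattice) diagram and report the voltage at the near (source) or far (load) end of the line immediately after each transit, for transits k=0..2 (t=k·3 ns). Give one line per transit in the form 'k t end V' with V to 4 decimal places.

0 0 source 1.7143
1 3 load 0.0000
2 6 source 1.2245

Γ_L=-1.000000, Γ_S=-0.714286; launch V₁=2·150/175=1.714286
k=0 src: V=1.7143
k=1 load: inc=1.714286, refl=1.714286·-1.000000=-1.7143; V=0.000000+1.714286+-1.714286=0.0000
k=2 src: inc=-1.714286, refl=-1.714286·-0.714286=1.2245; V=1.714286+-1.714286+1.224490=1.2245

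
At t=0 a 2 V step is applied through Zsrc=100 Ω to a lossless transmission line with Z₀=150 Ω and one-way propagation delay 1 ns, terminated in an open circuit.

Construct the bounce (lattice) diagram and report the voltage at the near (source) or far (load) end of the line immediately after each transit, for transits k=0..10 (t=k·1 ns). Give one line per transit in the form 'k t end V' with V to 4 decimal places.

0 0 source 1.2000
1 1 load 2.4000
2 2 source 2.1600
3 3 load 1.9200
4 4 source 1.9680
5 5 load 2.0160
6 6 source 2.0064
7 7 load 1.9968
8 8 source 1.9987
9 9 load 2.0006
10 10 source 2.0003

Γ_L=1.000000, Γ_S=-0.200000; launch V₁=2·150/250=1.200000
k=0 src: V=1.2000
k=1 load: inc=1.200000, refl=1.200000·1.000000=1.2000; V=0.000000+1.200000+1.200000=2.4000
k=2 src: inc=1.200000, refl=1.200000·-0.200000=-0.2400; V=1.200000+1.200000+-0.240000=2.1600
k=3 load: inc=-0.240000, refl=-0.240000·1.000000=-0.2400; V=2.400000+-0.240000+-0.240000=1.9200
k=4 src: inc=-0.240000, refl=-0.240000·-0.200000=0.0480; V=2.160000+-0.240000+0.048000=1.9680
k=5 load: inc=0.048000, refl=0.048000·1.000000=0.0480; V=1.920000+0.048000+0.048000=2.0160
k=6 src: inc=0.048000, refl=0.048000·-0.200000=-0.0096; V=1.968000+0.048000+-0.009600=2.0064
k=7 load: inc=-0.009600, refl=-0.009600·1.000000=-0.0096; V=2.016000+-0.009600+-0.009600=1.9968
k=8 src: inc=-0.009600, refl=-0.009600·-0.200000=0.0019; V=2.006400+-0.009600+0.001920=1.9987
k=9 load: inc=0.001920, refl=0.001920·1.000000=0.0019; V=1.996800+0.001920+0.001920=2.0006
k=10 src: inc=0.001920, refl=0.001920·-0.200000=-0.0004; V=1.998720+0.001920+-0.000384=2.0003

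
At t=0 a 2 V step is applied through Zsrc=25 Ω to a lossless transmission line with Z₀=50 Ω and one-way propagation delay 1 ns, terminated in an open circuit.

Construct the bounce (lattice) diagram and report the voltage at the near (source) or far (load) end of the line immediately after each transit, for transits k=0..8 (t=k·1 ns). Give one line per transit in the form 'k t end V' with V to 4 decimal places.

Γ_L=1.000000, Γ_S=-0.333333; launch V₁=2·50/75=1.333333
k=0 src: V=1.3333
k=1 load: inc=1.333333, refl=1.333333·1.000000=1.3333; V=0.000000+1.333333+1.333333=2.6667
k=2 src: inc=1.333333, refl=1.333333·-0.333333=-0.4444; V=1.333333+1.333333+-0.444444=2.2222
k=3 load: inc=-0.444444, refl=-0.444444·1.000000=-0.4444; V=2.666667+-0.444444+-0.444444=1.7778
k=4 src: inc=-0.444444, refl=-0.444444·-0.333333=0.1481; V=2.222222+-0.444444+0.148148=1.9259
k=5 load: inc=0.148148, refl=0.148148·1.000000=0.1481; V=1.777778+0.148148+0.148148=2.0741
k=6 src: inc=0.148148, refl=0.148148·-0.333333=-0.0494; V=1.925926+0.148148+-0.049383=2.0247
k=7 load: inc=-0.049383, refl=-0.049383·1.000000=-0.0494; V=2.074074+-0.049383+-0.049383=1.9753
k=8 src: inc=-0.049383, refl=-0.049383·-0.333333=0.0165; V=2.024691+-0.049383+0.016461=1.9918

0 0 source 1.3333
1 1 load 2.6667
2 2 source 2.2222
3 3 load 1.7778
4 4 source 1.9259
5 5 load 2.0741
6 6 source 2.0247
7 7 load 1.9753
8 8 source 1.9918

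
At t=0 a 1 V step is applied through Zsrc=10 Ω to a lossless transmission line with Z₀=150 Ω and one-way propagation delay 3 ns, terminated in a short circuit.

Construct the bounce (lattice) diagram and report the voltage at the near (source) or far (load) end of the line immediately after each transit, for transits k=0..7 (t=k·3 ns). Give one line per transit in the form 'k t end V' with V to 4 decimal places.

0 0 source 0.9375
1 3 load 0.0000
2 6 source 0.8203
3 9 load 0.0000
4 12 source 0.7178
5 15 load 0.0000
6 18 source 0.6281
7 21 load 0.0000

Γ_L=-1.000000, Γ_S=-0.875000; launch V₁=1·150/160=0.937500
k=0 src: V=0.9375
k=1 load: inc=0.937500, refl=0.937500·-1.000000=-0.9375; V=0.000000+0.937500+-0.937500=0.0000
k=2 src: inc=-0.937500, refl=-0.937500·-0.875000=0.8203; V=0.937500+-0.937500+0.820312=0.8203
k=3 load: inc=0.820312, refl=0.820312·-1.000000=-0.8203; V=0.000000+0.820312+-0.820312=0.0000
k=4 src: inc=-0.820312, refl=-0.820312·-0.875000=0.7178; V=0.820312+-0.820312+0.717773=0.7178
k=5 load: inc=0.717773, refl=0.717773·-1.000000=-0.7178; V=0.000000+0.717773+-0.717773=0.0000
k=6 src: inc=-0.717773, refl=-0.717773·-0.875000=0.6281; V=0.717773+-0.717773+0.628052=0.6281
k=7 load: inc=0.628052, refl=0.628052·-1.000000=-0.6281; V=0.000000+0.628052+-0.628052=0.0000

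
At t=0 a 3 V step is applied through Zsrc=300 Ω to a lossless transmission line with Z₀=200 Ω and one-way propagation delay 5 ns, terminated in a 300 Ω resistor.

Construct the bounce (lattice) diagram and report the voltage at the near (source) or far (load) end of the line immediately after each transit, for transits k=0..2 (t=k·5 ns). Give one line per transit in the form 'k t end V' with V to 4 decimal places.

Γ_L=0.200000, Γ_S=0.200000; launch V₁=3·200/500=1.200000
k=0 src: V=1.2000
k=1 load: inc=1.200000, refl=1.200000·0.200000=0.2400; V=0.000000+1.200000+0.240000=1.4400
k=2 src: inc=0.240000, refl=0.240000·0.200000=0.0480; V=1.200000+0.240000+0.048000=1.4880

0 0 source 1.2000
1 5 load 1.4400
2 10 source 1.4880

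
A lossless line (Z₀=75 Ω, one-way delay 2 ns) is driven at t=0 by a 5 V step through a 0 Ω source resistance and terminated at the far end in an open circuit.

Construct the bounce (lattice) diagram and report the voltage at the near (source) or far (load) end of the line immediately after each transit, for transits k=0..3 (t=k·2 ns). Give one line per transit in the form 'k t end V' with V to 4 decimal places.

0 0 source 5.0000
1 2 load 10.0000
2 4 source 5.0000
3 6 load 0.0000

Γ_L=1.000000, Γ_S=-1.000000; launch V₁=5·75/75=5.000000
k=0 src: V=5.0000
k=1 load: inc=5.000000, refl=5.000000·1.000000=5.0000; V=0.000000+5.000000+5.000000=10.0000
k=2 src: inc=5.000000, refl=5.000000·-1.000000=-5.0000; V=5.000000+5.000000+-5.000000=5.0000
k=3 load: inc=-5.000000, refl=-5.000000·1.000000=-5.0000; V=10.000000+-5.000000+-5.000000=0.0000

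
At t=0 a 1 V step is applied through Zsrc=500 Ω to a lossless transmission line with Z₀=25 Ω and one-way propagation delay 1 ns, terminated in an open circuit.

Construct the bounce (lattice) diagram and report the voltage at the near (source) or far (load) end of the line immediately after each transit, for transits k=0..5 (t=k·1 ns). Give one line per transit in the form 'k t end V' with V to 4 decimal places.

0 0 source 0.0476
1 1 load 0.0952
2 2 source 0.1383
3 3 load 0.1814
4 4 source 0.2204
5 5 load 0.2594

Γ_L=1.000000, Γ_S=0.904762; launch V₁=1·25/525=0.047619
k=0 src: V=0.0476
k=1 load: inc=0.047619, refl=0.047619·1.000000=0.0476; V=0.000000+0.047619+0.047619=0.0952
k=2 src: inc=0.047619, refl=0.047619·0.904762=0.0431; V=0.047619+0.047619+0.043084=0.1383
k=3 load: inc=0.043084, refl=0.043084·1.000000=0.0431; V=0.095238+0.043084+0.043084=0.1814
k=4 src: inc=0.043084, refl=0.043084·0.904762=0.0390; V=0.138322+0.043084+0.038981=0.2204
k=5 load: inc=0.038981, refl=0.038981·1.000000=0.0390; V=0.181406+0.038981+0.038981=0.2594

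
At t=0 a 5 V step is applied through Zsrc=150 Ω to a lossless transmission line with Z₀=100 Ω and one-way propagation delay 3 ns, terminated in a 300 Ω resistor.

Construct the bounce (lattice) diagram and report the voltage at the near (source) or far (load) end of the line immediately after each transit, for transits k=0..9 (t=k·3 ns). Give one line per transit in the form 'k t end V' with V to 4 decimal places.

Γ_L=0.500000, Γ_S=0.200000; launch V₁=5·100/250=2.000000
k=0 src: V=2.0000
k=1 load: inc=2.000000, refl=2.000000·0.500000=1.0000; V=0.000000+2.000000+1.000000=3.0000
k=2 src: inc=1.000000, refl=1.000000·0.200000=0.2000; V=2.000000+1.000000+0.200000=3.2000
k=3 load: inc=0.200000, refl=0.200000·0.500000=0.1000; V=3.000000+0.200000+0.100000=3.3000
k=4 src: inc=0.100000, refl=0.100000·0.200000=0.0200; V=3.200000+0.100000+0.020000=3.3200
k=5 load: inc=0.020000, refl=0.020000·0.500000=0.0100; V=3.300000+0.020000+0.010000=3.3300
k=6 src: inc=0.010000, refl=0.010000·0.200000=0.0020; V=3.320000+0.010000+0.002000=3.3320
k=7 load: inc=0.002000, refl=0.002000·0.500000=0.0010; V=3.330000+0.002000+0.001000=3.3330
k=8 src: inc=0.001000, refl=0.001000·0.200000=0.0002; V=3.332000+0.001000+0.000200=3.3332
k=9 load: inc=0.000200, refl=0.000200·0.500000=0.0001; V=3.333000+0.000200+0.000100=3.3333

0 0 source 2.0000
1 3 load 3.0000
2 6 source 3.2000
3 9 load 3.3000
4 12 source 3.3200
5 15 load 3.3300
6 18 source 3.3320
7 21 load 3.3330
8 24 source 3.3332
9 27 load 3.3333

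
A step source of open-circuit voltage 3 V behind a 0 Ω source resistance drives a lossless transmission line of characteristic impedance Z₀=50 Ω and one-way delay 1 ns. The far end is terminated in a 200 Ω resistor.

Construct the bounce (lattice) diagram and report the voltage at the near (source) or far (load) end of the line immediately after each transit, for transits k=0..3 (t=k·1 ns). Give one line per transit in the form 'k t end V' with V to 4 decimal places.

Γ_L=0.600000, Γ_S=-1.000000; launch V₁=3·50/50=3.000000
k=0 src: V=3.0000
k=1 load: inc=3.000000, refl=3.000000·0.600000=1.8000; V=0.000000+3.000000+1.800000=4.8000
k=2 src: inc=1.800000, refl=1.800000·-1.000000=-1.8000; V=3.000000+1.800000+-1.800000=3.0000
k=3 load: inc=-1.800000, refl=-1.800000·0.600000=-1.0800; V=4.800000+-1.800000+-1.080000=1.9200

0 0 source 3.0000
1 1 load 4.8000
2 2 source 3.0000
3 3 load 1.9200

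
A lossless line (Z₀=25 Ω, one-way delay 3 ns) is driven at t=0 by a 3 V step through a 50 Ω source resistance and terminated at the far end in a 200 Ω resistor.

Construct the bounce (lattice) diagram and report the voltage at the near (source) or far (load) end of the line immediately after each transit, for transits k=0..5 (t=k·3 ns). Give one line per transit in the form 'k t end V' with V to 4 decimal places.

Γ_L=0.777778, Γ_S=0.333333; launch V₁=3·25/75=1.000000
k=0 src: V=1.0000
k=1 load: inc=1.000000, refl=1.000000·0.777778=0.7778; V=0.000000+1.000000+0.777778=1.7778
k=2 src: inc=0.777778, refl=0.777778·0.333333=0.2593; V=1.000000+0.777778+0.259259=2.0370
k=3 load: inc=0.259259, refl=0.259259·0.777778=0.2016; V=1.777778+0.259259+0.201646=2.2387
k=4 src: inc=0.201646, refl=0.201646·0.333333=0.0672; V=2.037037+0.201646+0.067215=2.3059
k=5 load: inc=0.067215, refl=0.067215·0.777778=0.0523; V=2.238683+0.067215+0.052279=2.3582

0 0 source 1.0000
1 3 load 1.7778
2 6 source 2.0370
3 9 load 2.2387
4 12 source 2.3059
5 15 load 2.3582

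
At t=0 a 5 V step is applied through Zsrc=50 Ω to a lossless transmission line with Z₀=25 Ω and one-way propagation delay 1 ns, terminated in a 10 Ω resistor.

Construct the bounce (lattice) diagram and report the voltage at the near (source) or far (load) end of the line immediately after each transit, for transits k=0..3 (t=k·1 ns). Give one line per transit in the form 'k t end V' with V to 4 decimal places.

0 0 source 1.6667
1 1 load 0.9524
2 2 source 0.7143
3 3 load 0.8163

Γ_L=-0.428571, Γ_S=0.333333; launch V₁=5·25/75=1.666667
k=0 src: V=1.6667
k=1 load: inc=1.666667, refl=1.666667·-0.428571=-0.7143; V=0.000000+1.666667+-0.714286=0.9524
k=2 src: inc=-0.714286, refl=-0.714286·0.333333=-0.2381; V=1.666667+-0.714286+-0.238095=0.7143
k=3 load: inc=-0.238095, refl=-0.238095·-0.428571=0.1020; V=0.952381+-0.238095+0.102041=0.8163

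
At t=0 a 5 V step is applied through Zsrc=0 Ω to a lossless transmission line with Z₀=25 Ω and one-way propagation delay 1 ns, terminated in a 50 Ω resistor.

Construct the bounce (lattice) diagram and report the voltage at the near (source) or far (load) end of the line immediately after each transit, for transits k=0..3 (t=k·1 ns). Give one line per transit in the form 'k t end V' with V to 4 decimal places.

0 0 source 5.0000
1 1 load 6.6667
2 2 source 5.0000
3 3 load 4.4444

Γ_L=0.333333, Γ_S=-1.000000; launch V₁=5·25/25=5.000000
k=0 src: V=5.0000
k=1 load: inc=5.000000, refl=5.000000·0.333333=1.6667; V=0.000000+5.000000+1.666667=6.6667
k=2 src: inc=1.666667, refl=1.666667·-1.000000=-1.6667; V=5.000000+1.666667+-1.666667=5.0000
k=3 load: inc=-1.666667, refl=-1.666667·0.333333=-0.5556; V=6.666667+-1.666667+-0.555556=4.4444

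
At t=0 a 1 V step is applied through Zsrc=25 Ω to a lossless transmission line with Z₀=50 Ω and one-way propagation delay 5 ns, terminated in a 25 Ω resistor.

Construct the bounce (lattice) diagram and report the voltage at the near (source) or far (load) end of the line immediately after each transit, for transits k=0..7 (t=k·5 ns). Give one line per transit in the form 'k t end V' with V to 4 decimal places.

0 0 source 0.6667
1 5 load 0.4444
2 10 source 0.5185
3 15 load 0.4938
4 20 source 0.5021
5 25 load 0.4993
6 30 source 0.5002
7 35 load 0.4999

Γ_L=-0.333333, Γ_S=-0.333333; launch V₁=1·50/75=0.666667
k=0 src: V=0.6667
k=1 load: inc=0.666667, refl=0.666667·-0.333333=-0.2222; V=0.000000+0.666667+-0.222222=0.4444
k=2 src: inc=-0.222222, refl=-0.222222·-0.333333=0.0741; V=0.666667+-0.222222+0.074074=0.5185
k=3 load: inc=0.074074, refl=0.074074·-0.333333=-0.0247; V=0.444444+0.074074+-0.024691=0.4938
k=4 src: inc=-0.024691, refl=-0.024691·-0.333333=0.0082; V=0.518519+-0.024691+0.008230=0.5021
k=5 load: inc=0.008230, refl=0.008230·-0.333333=-0.0027; V=0.493827+0.008230+-0.002743=0.4993
k=6 src: inc=-0.002743, refl=-0.002743·-0.333333=0.0009; V=0.502058+-0.002743+0.000914=0.5002
k=7 load: inc=0.000914, refl=0.000914·-0.333333=-0.0003; V=0.499314+0.000914+-0.000305=0.4999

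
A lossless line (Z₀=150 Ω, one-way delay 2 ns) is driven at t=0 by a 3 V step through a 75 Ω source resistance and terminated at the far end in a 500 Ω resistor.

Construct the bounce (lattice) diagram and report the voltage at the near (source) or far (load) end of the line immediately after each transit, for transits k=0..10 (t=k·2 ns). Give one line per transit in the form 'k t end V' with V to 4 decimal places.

0 0 source 2.0000
1 2 load 3.0769
2 4 source 2.7179
3 6 load 2.5247
4 8 source 2.5891
5 10 load 2.6238
6 12 source 2.6122
7 14 load 2.6060
8 16 source 2.6081
9 18 load 2.6092
10 20 source 2.6088

Γ_L=0.538462, Γ_S=-0.333333; launch V₁=3·150/225=2.000000
k=0 src: V=2.0000
k=1 load: inc=2.000000, refl=2.000000·0.538462=1.0769; V=0.000000+2.000000+1.076923=3.0769
k=2 src: inc=1.076923, refl=1.076923·-0.333333=-0.3590; V=2.000000+1.076923+-0.358974=2.7179
k=3 load: inc=-0.358974, refl=-0.358974·0.538462=-0.1933; V=3.076923+-0.358974+-0.193294=2.5247
k=4 src: inc=-0.193294, refl=-0.193294·-0.333333=0.0644; V=2.717949+-0.193294+0.064431=2.5891
k=5 load: inc=0.064431, refl=0.064431·0.538462=0.0347; V=2.524655+0.064431+0.034694=2.6238
k=6 src: inc=0.034694, refl=0.034694·-0.333333=-0.0116; V=2.589086+0.034694+-0.011565=2.6122
k=7 load: inc=-0.011565, refl=-0.011565·0.538462=-0.0062; V=2.623780+-0.011565+-0.006227=2.6060
k=8 src: inc=-0.006227, refl=-0.006227·-0.333333=0.0021; V=2.612215+-0.006227+0.002076=2.6081
k=9 load: inc=0.002076, refl=0.002076·0.538462=0.0011; V=2.605988+0.002076+0.001118=2.6092
k=10 src: inc=0.001118, refl=0.001118·-0.333333=-0.0004; V=2.608064+0.001118+-0.000373=2.6088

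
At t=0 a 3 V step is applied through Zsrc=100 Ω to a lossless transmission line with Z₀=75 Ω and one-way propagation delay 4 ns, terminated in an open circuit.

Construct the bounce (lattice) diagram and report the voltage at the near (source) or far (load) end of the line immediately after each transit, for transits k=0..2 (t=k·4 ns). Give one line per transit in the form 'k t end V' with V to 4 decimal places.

0 0 source 1.2857
1 4 load 2.5714
2 8 source 2.7551

Γ_L=1.000000, Γ_S=0.142857; launch V₁=3·75/175=1.285714
k=0 src: V=1.2857
k=1 load: inc=1.285714, refl=1.285714·1.000000=1.2857; V=0.000000+1.285714+1.285714=2.5714
k=2 src: inc=1.285714, refl=1.285714·0.142857=0.1837; V=1.285714+1.285714+0.183673=2.7551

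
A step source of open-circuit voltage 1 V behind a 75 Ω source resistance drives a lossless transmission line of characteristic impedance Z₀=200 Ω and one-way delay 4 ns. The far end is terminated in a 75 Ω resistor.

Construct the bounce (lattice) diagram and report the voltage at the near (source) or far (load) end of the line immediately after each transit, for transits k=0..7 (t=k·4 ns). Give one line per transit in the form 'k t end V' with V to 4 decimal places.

Γ_L=-0.454545, Γ_S=-0.454545; launch V₁=1·200/275=0.727273
k=0 src: V=0.7273
k=1 load: inc=0.727273, refl=0.727273·-0.454545=-0.3306; V=0.000000+0.727273+-0.330579=0.3967
k=2 src: inc=-0.330579, refl=-0.330579·-0.454545=0.1503; V=0.727273+-0.330579+0.150263=0.5470
k=3 load: inc=0.150263, refl=0.150263·-0.454545=-0.0683; V=0.396694+0.150263+-0.068301=0.4787
k=4 src: inc=-0.068301, refl=-0.068301·-0.454545=0.0310; V=0.546957+-0.068301+0.031046=0.5097
k=5 load: inc=0.031046, refl=0.031046·-0.454545=-0.0141; V=0.478656+0.031046+-0.014112=0.4956
k=6 src: inc=-0.014112, refl=-0.014112·-0.454545=0.0064; V=0.509702+-0.014112+0.006414=0.5020
k=7 load: inc=0.006414, refl=0.006414·-0.454545=-0.0029; V=0.495590+0.006414+-0.002916=0.4991

0 0 source 0.7273
1 4 load 0.3967
2 8 source 0.5470
3 12 load 0.4787
4 16 source 0.5097
5 20 load 0.4956
6 24 source 0.5020
7 28 load 0.4991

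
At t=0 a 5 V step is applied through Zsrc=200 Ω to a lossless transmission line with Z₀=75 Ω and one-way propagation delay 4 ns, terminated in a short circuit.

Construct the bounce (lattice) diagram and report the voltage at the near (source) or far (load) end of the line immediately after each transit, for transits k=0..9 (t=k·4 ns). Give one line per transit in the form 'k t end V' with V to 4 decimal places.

0 0 source 1.3636
1 4 load 0.0000
2 8 source -0.6198
3 12 load 0.0000
4 16 source 0.2817
5 20 load 0.0000
6 24 source -0.1281
7 28 load 0.0000
8 32 source 0.0582
9 36 load 0.0000

Γ_L=-1.000000, Γ_S=0.454545; launch V₁=5·75/275=1.363636
k=0 src: V=1.3636
k=1 load: inc=1.363636, refl=1.363636·-1.000000=-1.3636; V=0.000000+1.363636+-1.363636=0.0000
k=2 src: inc=-1.363636, refl=-1.363636·0.454545=-0.6198; V=1.363636+-1.363636+-0.619835=-0.6198
k=3 load: inc=-0.619835, refl=-0.619835·-1.000000=0.6198; V=0.000000+-0.619835+0.619835=0.0000
k=4 src: inc=0.619835, refl=0.619835·0.454545=0.2817; V=-0.619835+0.619835+0.281743=0.2817
k=5 load: inc=0.281743, refl=0.281743·-1.000000=-0.2817; V=0.000000+0.281743+-0.281743=0.0000
k=6 src: inc=-0.281743, refl=-0.281743·0.454545=-0.1281; V=0.281743+-0.281743+-0.128065=-0.1281
k=7 load: inc=-0.128065, refl=-0.128065·-1.000000=0.1281; V=0.000000+-0.128065+0.128065=0.0000
k=8 src: inc=0.128065, refl=0.128065·0.454545=0.0582; V=-0.128065+0.128065+0.058211=0.0582
k=9 load: inc=0.058211, refl=0.058211·-1.000000=-0.0582; V=0.000000+0.058211+-0.058211=0.0000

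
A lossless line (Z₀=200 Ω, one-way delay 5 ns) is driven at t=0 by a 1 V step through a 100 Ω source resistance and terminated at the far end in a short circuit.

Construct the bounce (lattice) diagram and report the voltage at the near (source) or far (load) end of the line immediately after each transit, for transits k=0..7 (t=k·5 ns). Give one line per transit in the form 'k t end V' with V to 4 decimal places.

0 0 source 0.6667
1 5 load 0.0000
2 10 source 0.2222
3 15 load 0.0000
4 20 source 0.0741
5 25 load 0.0000
6 30 source 0.0247
7 35 load 0.0000

Γ_L=-1.000000, Γ_S=-0.333333; launch V₁=1·200/300=0.666667
k=0 src: V=0.6667
k=1 load: inc=0.666667, refl=0.666667·-1.000000=-0.6667; V=0.000000+0.666667+-0.666667=0.0000
k=2 src: inc=-0.666667, refl=-0.666667·-0.333333=0.2222; V=0.666667+-0.666667+0.222222=0.2222
k=3 load: inc=0.222222, refl=0.222222·-1.000000=-0.2222; V=0.000000+0.222222+-0.222222=0.0000
k=4 src: inc=-0.222222, refl=-0.222222·-0.333333=0.0741; V=0.222222+-0.222222+0.074074=0.0741
k=5 load: inc=0.074074, refl=0.074074·-1.000000=-0.0741; V=0.000000+0.074074+-0.074074=0.0000
k=6 src: inc=-0.074074, refl=-0.074074·-0.333333=0.0247; V=0.074074+-0.074074+0.024691=0.0247
k=7 load: inc=0.024691, refl=0.024691·-1.000000=-0.0247; V=0.000000+0.024691+-0.024691=0.0000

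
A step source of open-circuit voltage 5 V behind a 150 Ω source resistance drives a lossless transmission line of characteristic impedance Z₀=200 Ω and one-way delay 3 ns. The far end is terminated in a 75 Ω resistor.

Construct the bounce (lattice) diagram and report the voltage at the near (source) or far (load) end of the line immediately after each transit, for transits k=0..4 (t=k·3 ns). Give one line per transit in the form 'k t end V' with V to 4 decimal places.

0 0 source 2.8571
1 3 load 1.5584
2 6 source 1.7440
3 9 load 1.6596
4 12 source 1.6717

Γ_L=-0.454545, Γ_S=-0.142857; launch V₁=5·200/350=2.857143
k=0 src: V=2.8571
k=1 load: inc=2.857143, refl=2.857143·-0.454545=-1.2987; V=0.000000+2.857143+-1.298701=1.5584
k=2 src: inc=-1.298701, refl=-1.298701·-0.142857=0.1855; V=2.857143+-1.298701+0.185529=1.7440
k=3 load: inc=0.185529, refl=0.185529·-0.454545=-0.0843; V=1.558442+0.185529+-0.084331=1.6596
k=4 src: inc=-0.084331, refl=-0.084331·-0.142857=0.0120; V=1.743970+-0.084331+0.012047=1.6717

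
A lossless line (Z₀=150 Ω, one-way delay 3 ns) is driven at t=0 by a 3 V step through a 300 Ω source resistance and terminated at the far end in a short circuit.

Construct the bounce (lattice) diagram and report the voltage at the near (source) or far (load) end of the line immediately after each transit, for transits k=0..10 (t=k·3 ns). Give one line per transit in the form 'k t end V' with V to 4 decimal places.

0 0 source 1.0000
1 3 load 0.0000
2 6 source -0.3333
3 9 load 0.0000
4 12 source 0.1111
5 15 load 0.0000
6 18 source -0.0370
7 21 load 0.0000
8 24 source 0.0123
9 27 load 0.0000
10 30 source -0.0041

Γ_L=-1.000000, Γ_S=0.333333; launch V₁=3·150/450=1.000000
k=0 src: V=1.0000
k=1 load: inc=1.000000, refl=1.000000·-1.000000=-1.0000; V=0.000000+1.000000+-1.000000=0.0000
k=2 src: inc=-1.000000, refl=-1.000000·0.333333=-0.3333; V=1.000000+-1.000000+-0.333333=-0.3333
k=3 load: inc=-0.333333, refl=-0.333333·-1.000000=0.3333; V=0.000000+-0.333333+0.333333=0.0000
k=4 src: inc=0.333333, refl=0.333333·0.333333=0.1111; V=-0.333333+0.333333+0.111111=0.1111
k=5 load: inc=0.111111, refl=0.111111·-1.000000=-0.1111; V=0.000000+0.111111+-0.111111=0.0000
k=6 src: inc=-0.111111, refl=-0.111111·0.333333=-0.0370; V=0.111111+-0.111111+-0.037037=-0.0370
k=7 load: inc=-0.037037, refl=-0.037037·-1.000000=0.0370; V=0.000000+-0.037037+0.037037=0.0000
k=8 src: inc=0.037037, refl=0.037037·0.333333=0.0123; V=-0.037037+0.037037+0.012346=0.0123
k=9 load: inc=0.012346, refl=0.012346·-1.000000=-0.0123; V=0.000000+0.012346+-0.012346=0.0000
k=10 src: inc=-0.012346, refl=-0.012346·0.333333=-0.0041; V=0.012346+-0.012346+-0.004115=-0.0041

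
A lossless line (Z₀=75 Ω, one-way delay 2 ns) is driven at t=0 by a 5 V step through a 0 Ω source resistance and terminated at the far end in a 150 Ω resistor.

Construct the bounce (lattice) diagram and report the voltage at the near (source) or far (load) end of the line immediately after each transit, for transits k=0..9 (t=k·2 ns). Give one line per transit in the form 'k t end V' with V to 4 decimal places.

0 0 source 5.0000
1 2 load 6.6667
2 4 source 5.0000
3 6 load 4.4444
4 8 source 5.0000
5 10 load 5.1852
6 12 source 5.0000
7 14 load 4.9383
8 16 source 5.0000
9 18 load 5.0206

Γ_L=0.333333, Γ_S=-1.000000; launch V₁=5·75/75=5.000000
k=0 src: V=5.0000
k=1 load: inc=5.000000, refl=5.000000·0.333333=1.6667; V=0.000000+5.000000+1.666667=6.6667
k=2 src: inc=1.666667, refl=1.666667·-1.000000=-1.6667; V=5.000000+1.666667+-1.666667=5.0000
k=3 load: inc=-1.666667, refl=-1.666667·0.333333=-0.5556; V=6.666667+-1.666667+-0.555556=4.4444
k=4 src: inc=-0.555556, refl=-0.555556·-1.000000=0.5556; V=5.000000+-0.555556+0.555556=5.0000
k=5 load: inc=0.555556, refl=0.555556·0.333333=0.1852; V=4.444444+0.555556+0.185185=5.1852
k=6 src: inc=0.185185, refl=0.185185·-1.000000=-0.1852; V=5.000000+0.185185+-0.185185=5.0000
k=7 load: inc=-0.185185, refl=-0.185185·0.333333=-0.0617; V=5.185185+-0.185185+-0.061728=4.9383
k=8 src: inc=-0.061728, refl=-0.061728·-1.000000=0.0617; V=5.000000+-0.061728+0.061728=5.0000
k=9 load: inc=0.061728, refl=0.061728·0.333333=0.0206; V=4.938272+0.061728+0.020576=5.0206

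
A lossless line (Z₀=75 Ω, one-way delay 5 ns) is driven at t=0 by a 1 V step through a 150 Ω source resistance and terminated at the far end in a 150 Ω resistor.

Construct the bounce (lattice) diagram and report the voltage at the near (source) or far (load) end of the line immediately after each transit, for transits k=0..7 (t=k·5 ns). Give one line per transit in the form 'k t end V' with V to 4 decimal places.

Γ_L=0.333333, Γ_S=0.333333; launch V₁=1·75/225=0.333333
k=0 src: V=0.3333
k=1 load: inc=0.333333, refl=0.333333·0.333333=0.1111; V=0.000000+0.333333+0.111111=0.4444
k=2 src: inc=0.111111, refl=0.111111·0.333333=0.0370; V=0.333333+0.111111+0.037037=0.4815
k=3 load: inc=0.037037, refl=0.037037·0.333333=0.0123; V=0.444444+0.037037+0.012346=0.4938
k=4 src: inc=0.012346, refl=0.012346·0.333333=0.0041; V=0.481481+0.012346+0.004115=0.4979
k=5 load: inc=0.004115, refl=0.004115·0.333333=0.0014; V=0.493827+0.004115+0.001372=0.4993
k=6 src: inc=0.001372, refl=0.001372·0.333333=0.0005; V=0.497942+0.001372+0.000457=0.4998
k=7 load: inc=0.000457, refl=0.000457·0.333333=0.0002; V=0.499314+0.000457+0.000152=0.4999

0 0 source 0.3333
1 5 load 0.4444
2 10 source 0.4815
3 15 load 0.4938
4 20 source 0.4979
5 25 load 0.4993
6 30 source 0.4998
7 35 load 0.4999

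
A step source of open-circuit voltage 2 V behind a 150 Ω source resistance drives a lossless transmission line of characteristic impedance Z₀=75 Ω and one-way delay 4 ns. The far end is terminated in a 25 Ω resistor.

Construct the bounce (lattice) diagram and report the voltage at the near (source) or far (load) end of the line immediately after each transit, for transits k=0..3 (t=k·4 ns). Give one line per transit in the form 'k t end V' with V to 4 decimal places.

Γ_L=-0.500000, Γ_S=0.333333; launch V₁=2·75/225=0.666667
k=0 src: V=0.6667
k=1 load: inc=0.666667, refl=0.666667·-0.500000=-0.3333; V=0.000000+0.666667+-0.333333=0.3333
k=2 src: inc=-0.333333, refl=-0.333333·0.333333=-0.1111; V=0.666667+-0.333333+-0.111111=0.2222
k=3 load: inc=-0.111111, refl=-0.111111·-0.500000=0.0556; V=0.333333+-0.111111+0.055556=0.2778

0 0 source 0.6667
1 4 load 0.3333
2 8 source 0.2222
3 12 load 0.2778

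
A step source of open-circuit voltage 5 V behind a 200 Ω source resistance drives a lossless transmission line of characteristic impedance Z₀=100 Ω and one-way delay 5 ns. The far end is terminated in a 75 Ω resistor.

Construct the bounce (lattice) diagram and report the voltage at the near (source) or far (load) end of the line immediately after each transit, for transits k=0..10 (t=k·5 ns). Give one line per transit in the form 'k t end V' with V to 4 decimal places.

0 0 source 1.6667
1 5 load 1.4286
2 10 source 1.3492
3 15 load 1.3605
4 20 source 1.3643
5 25 load 1.3638
6 30 source 1.3636
7 35 load 1.3636
8 40 source 1.3636
9 45 load 1.3636
10 50 source 1.3636

Γ_L=-0.142857, Γ_S=0.333333; launch V₁=5·100/300=1.666667
k=0 src: V=1.6667
k=1 load: inc=1.666667, refl=1.666667·-0.142857=-0.2381; V=0.000000+1.666667+-0.238095=1.4286
k=2 src: inc=-0.238095, refl=-0.238095·0.333333=-0.0794; V=1.666667+-0.238095+-0.079365=1.3492
k=3 load: inc=-0.079365, refl=-0.079365·-0.142857=0.0113; V=1.428571+-0.079365+0.011338=1.3605
k=4 src: inc=0.011338, refl=0.011338·0.333333=0.0038; V=1.349206+0.011338+0.003779=1.3643
k=5 load: inc=0.003779, refl=0.003779·-0.142857=-0.0005; V=1.360544+0.003779+-0.000540=1.3638
k=6 src: inc=-0.000540, refl=-0.000540·0.333333=-0.0002; V=1.364324+-0.000540+-0.000180=1.3636
k=7 load: inc=-0.000180, refl=-0.000180·-0.142857=0.0000; V=1.363784+-0.000180+0.000026=1.3636
k=8 src: inc=0.000026, refl=0.000026·0.333333=0.0000; V=1.363604+0.000026+0.000009=1.3636
k=9 load: inc=0.000009, refl=0.000009·-0.142857=-0.0000; V=1.363629+0.000009+-0.000001=1.3636
k=10 src: inc=-0.000001, refl=-0.000001·0.333333=-0.0000; V=1.363638+-0.000001+-0.000000=1.3636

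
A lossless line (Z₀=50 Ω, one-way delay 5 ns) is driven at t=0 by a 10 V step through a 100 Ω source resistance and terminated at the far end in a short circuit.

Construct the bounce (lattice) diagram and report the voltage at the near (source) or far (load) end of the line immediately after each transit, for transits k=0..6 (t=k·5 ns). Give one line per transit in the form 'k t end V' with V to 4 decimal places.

0 0 source 3.3333
1 5 load 0.0000
2 10 source -1.1111
3 15 load 0.0000
4 20 source 0.3704
5 25 load 0.0000
6 30 source -0.1235

Γ_L=-1.000000, Γ_S=0.333333; launch V₁=10·50/150=3.333333
k=0 src: V=3.3333
k=1 load: inc=3.333333, refl=3.333333·-1.000000=-3.3333; V=0.000000+3.333333+-3.333333=0.0000
k=2 src: inc=-3.333333, refl=-3.333333·0.333333=-1.1111; V=3.333333+-3.333333+-1.111111=-1.1111
k=3 load: inc=-1.111111, refl=-1.111111·-1.000000=1.1111; V=0.000000+-1.111111+1.111111=0.0000
k=4 src: inc=1.111111, refl=1.111111·0.333333=0.3704; V=-1.111111+1.111111+0.370370=0.3704
k=5 load: inc=0.370370, refl=0.370370·-1.000000=-0.3704; V=0.000000+0.370370+-0.370370=0.0000
k=6 src: inc=-0.370370, refl=-0.370370·0.333333=-0.1235; V=0.370370+-0.370370+-0.123457=-0.1235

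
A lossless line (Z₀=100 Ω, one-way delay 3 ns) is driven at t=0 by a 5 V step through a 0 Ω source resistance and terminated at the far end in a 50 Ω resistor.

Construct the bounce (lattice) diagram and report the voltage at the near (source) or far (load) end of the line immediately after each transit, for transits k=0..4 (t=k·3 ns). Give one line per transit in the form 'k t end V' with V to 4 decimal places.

0 0 source 5.0000
1 3 load 3.3333
2 6 source 5.0000
3 9 load 4.4444
4 12 source 5.0000

Γ_L=-0.333333, Γ_S=-1.000000; launch V₁=5·100/100=5.000000
k=0 src: V=5.0000
k=1 load: inc=5.000000, refl=5.000000·-0.333333=-1.6667; V=0.000000+5.000000+-1.666667=3.3333
k=2 src: inc=-1.666667, refl=-1.666667·-1.000000=1.6667; V=5.000000+-1.666667+1.666667=5.0000
k=3 load: inc=1.666667, refl=1.666667·-0.333333=-0.5556; V=3.333333+1.666667+-0.555556=4.4444
k=4 src: inc=-0.555556, refl=-0.555556·-1.000000=0.5556; V=5.000000+-0.555556+0.555556=5.0000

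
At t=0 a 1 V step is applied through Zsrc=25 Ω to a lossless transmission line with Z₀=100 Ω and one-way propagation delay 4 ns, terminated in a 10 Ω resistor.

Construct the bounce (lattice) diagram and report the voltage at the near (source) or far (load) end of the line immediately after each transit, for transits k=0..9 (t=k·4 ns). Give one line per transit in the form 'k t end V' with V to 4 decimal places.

Γ_L=-0.818182, Γ_S=-0.600000; launch V₁=1·100/125=0.800000
k=0 src: V=0.8000
k=1 load: inc=0.800000, refl=0.800000·-0.818182=-0.6545; V=0.000000+0.800000+-0.654545=0.1455
k=2 src: inc=-0.654545, refl=-0.654545·-0.600000=0.3927; V=0.800000+-0.654545+0.392727=0.5382
k=3 load: inc=0.392727, refl=0.392727·-0.818182=-0.3213; V=0.145455+0.392727+-0.321322=0.2169
k=4 src: inc=-0.321322, refl=-0.321322·-0.600000=0.1928; V=0.538182+-0.321322+0.192793=0.4097
k=5 load: inc=0.192793, refl=0.192793·-0.818182=-0.1577; V=0.216860+0.192793+-0.157740=0.2519
k=6 src: inc=-0.157740, refl=-0.157740·-0.600000=0.0946; V=0.409653+-0.157740+0.094644=0.3466
k=7 load: inc=0.094644, refl=0.094644·-0.818182=-0.0774; V=0.251913+0.094644+-0.077436=0.2691
k=8 src: inc=-0.077436, refl=-0.077436·-0.600000=0.0465; V=0.346557+-0.077436+0.046462=0.3156
k=9 load: inc=0.046462, refl=0.046462·-0.818182=-0.0380; V=0.269121+0.046462+-0.038014=0.2776

0 0 source 0.8000
1 4 load 0.1455
2 8 source 0.5382
3 12 load 0.2169
4 16 source 0.4097
5 20 load 0.2519
6 24 source 0.3466
7 28 load 0.2691
8 32 source 0.3156
9 36 load 0.2776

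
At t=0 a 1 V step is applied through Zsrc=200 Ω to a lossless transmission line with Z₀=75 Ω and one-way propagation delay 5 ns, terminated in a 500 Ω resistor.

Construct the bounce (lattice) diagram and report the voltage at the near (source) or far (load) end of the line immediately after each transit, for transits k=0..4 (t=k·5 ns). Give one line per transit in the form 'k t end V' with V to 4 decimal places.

0 0 source 0.2727
1 5 load 0.4743
2 10 source 0.5659
3 15 load 0.6337
4 20 source 0.6644

Γ_L=0.739130, Γ_S=0.454545; launch V₁=1·75/275=0.272727
k=0 src: V=0.2727
k=1 load: inc=0.272727, refl=0.272727·0.739130=0.2016; V=0.000000+0.272727+0.201581=0.4743
k=2 src: inc=0.201581, refl=0.201581·0.454545=0.0916; V=0.272727+0.201581+0.091628=0.5659
k=3 load: inc=0.091628, refl=0.091628·0.739130=0.0677; V=0.474308+0.091628+0.067725=0.6337
k=4 src: inc=0.067725, refl=0.067725·0.454545=0.0308; V=0.565936+0.067725+0.030784=0.6644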